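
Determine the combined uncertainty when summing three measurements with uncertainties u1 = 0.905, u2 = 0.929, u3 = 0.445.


For a sum of independent quantities, uc = sqrt(u1^2 + u2^2 + u3^2).
uc = sqrt(0.905^2 + 0.929^2 + 0.445^2)
uc = sqrt(0.819025 + 0.863041 + 0.198025)
uc = 1.3712

1.3712


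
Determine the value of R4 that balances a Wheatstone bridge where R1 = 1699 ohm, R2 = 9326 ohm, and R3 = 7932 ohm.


At balance: R1*R4 = R2*R3, so R4 = R2*R3/R1.
R4 = 9326 * 7932 / 1699
R4 = 73973832 / 1699
R4 = 43539.63 ohm

43539.63 ohm


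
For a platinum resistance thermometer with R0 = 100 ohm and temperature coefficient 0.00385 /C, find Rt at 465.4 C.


The RTD equation: Rt = R0 * (1 + alpha * T).
Rt = 100 * (1 + 0.00385 * 465.4)
Rt = 100 * (1 + 1.79179)
Rt = 100 * 2.79179
Rt = 279.179 ohm

279.179 ohm


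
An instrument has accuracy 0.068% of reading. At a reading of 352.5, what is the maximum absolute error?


Absolute error = (accuracy% / 100) * reading.
Error = (0.068 / 100) * 352.5
Error = 0.00068 * 352.5
Error = 0.2397

0.2397


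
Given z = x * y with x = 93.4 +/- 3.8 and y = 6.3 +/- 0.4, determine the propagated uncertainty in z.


For a product z = x*y, the relative uncertainty is:
uz/z = sqrt((ux/x)^2 + (uy/y)^2)
Relative uncertainties: ux/x = 3.8/93.4 = 0.040685
uy/y = 0.4/6.3 = 0.063492
z = 93.4 * 6.3 = 588.4
uz = 588.4 * sqrt(0.040685^2 + 0.063492^2) = 44.372

44.372


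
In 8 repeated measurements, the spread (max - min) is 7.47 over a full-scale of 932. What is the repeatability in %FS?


Repeatability = (spread / full scale) * 100%.
R = (7.47 / 932) * 100
R = 0.802 %FS

0.802 %FS


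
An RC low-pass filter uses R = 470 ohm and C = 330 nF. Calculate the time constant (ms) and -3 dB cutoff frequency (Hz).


Time constant: tau = R * C.
tau = 470 * 3.30e-07 = 0.0001551 s
tau = 0.1551 ms
Cutoff frequency: fc = 1 / (2*pi*R*C).
fc = 1 / (2*pi*0.0001551) = 1026.14 Hz

tau = 0.1551 ms, fc = 1026.14 Hz


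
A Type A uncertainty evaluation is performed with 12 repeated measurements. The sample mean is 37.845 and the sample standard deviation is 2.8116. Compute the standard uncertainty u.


The standard uncertainty for Type A evaluation is u = s / sqrt(n).
u = 2.8116 / sqrt(12)
u = 2.8116 / 3.4641
u = 0.8116

0.8116


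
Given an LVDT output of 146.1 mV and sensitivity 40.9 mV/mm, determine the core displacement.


Displacement = Vout / sensitivity.
d = 146.1 / 40.9
d = 3.572 mm

3.572 mm


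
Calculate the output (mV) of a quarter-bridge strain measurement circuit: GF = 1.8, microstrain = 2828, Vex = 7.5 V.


Quarter bridge output: Vout = (GF * epsilon * Vex) / 4.
Vout = (1.8 * 2828e-6 * 7.5) / 4
Vout = 0.038178 / 4 V
Vout = 0.0095445 V = 9.5445 mV

9.5445 mV


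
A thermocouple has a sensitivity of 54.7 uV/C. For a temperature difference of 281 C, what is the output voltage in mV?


The thermocouple output V = sensitivity * dT.
V = 54.7 uV/C * 281 C
V = 15370.7 uV
V = 15.371 mV

15.371 mV


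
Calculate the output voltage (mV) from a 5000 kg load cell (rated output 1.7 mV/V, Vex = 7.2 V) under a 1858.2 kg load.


Vout = rated_output * Vex * (load / capacity).
Vout = 1.7 * 7.2 * (1858.2 / 5000)
Vout = 1.7 * 7.2 * 0.37164
Vout = 4.549 mV

4.549 mV


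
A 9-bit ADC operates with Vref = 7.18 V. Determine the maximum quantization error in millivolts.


The maximum quantization error is +/- LSB/2.
LSB = Vref / 2^n = 7.18 / 512 = 0.01402344 V
Max error = LSB / 2 = 0.01402344 / 2 = 0.00701172 V
Max error = 7.0117 mV

7.0117 mV


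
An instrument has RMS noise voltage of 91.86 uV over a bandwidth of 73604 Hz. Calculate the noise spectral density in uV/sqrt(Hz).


Noise spectral density = Vrms / sqrt(BW).
NSD = 91.86 / sqrt(73604)
NSD = 91.86 / 271.3006
NSD = 0.3386 uV/sqrt(Hz)

0.3386 uV/sqrt(Hz)


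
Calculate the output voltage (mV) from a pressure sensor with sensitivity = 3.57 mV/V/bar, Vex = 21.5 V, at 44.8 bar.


Output = sensitivity * Vex * P.
Vout = 3.57 * 21.5 * 44.8
Vout = 76.755 * 44.8
Vout = 3438.62 mV

3438.62 mV


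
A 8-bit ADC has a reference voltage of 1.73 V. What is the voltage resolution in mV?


The resolution (LSB) of an ADC is Vref / 2^n.
LSB = 1.73 / 2^8
LSB = 1.73 / 256
LSB = 0.00675781 V = 6.7578125 mV

6.7578125 mV


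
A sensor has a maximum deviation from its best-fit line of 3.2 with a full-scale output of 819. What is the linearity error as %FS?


Linearity error = (max deviation / full scale) * 100%.
Linearity = (3.2 / 819) * 100
Linearity = 0.391 %FS

0.391 %FS


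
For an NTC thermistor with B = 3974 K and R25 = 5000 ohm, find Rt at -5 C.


NTC thermistor equation: Rt = R25 * exp(B * (1/T - 1/T25)).
T in Kelvin: 268.15 K, T25 = 298.15 K
1/T - 1/T25 = 1/268.15 - 1/298.15 = 0.00037524
B * (1/T - 1/T25) = 3974 * 0.00037524 = 1.4912
Rt = 5000 * exp(1.4912) = 22212.2 ohm

22212.2 ohm


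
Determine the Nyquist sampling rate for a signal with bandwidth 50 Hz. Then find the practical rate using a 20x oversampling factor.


By Nyquist theorem, fs_min = 2 * fmax.
fs_min = 2 * 50 = 100 Hz
Practical rate = 20 * fs_min = 20 * 100 = 2000 Hz

fs_min = 100 Hz, fs_practical = 2000 Hz


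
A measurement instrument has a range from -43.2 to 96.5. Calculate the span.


Span = upper range - lower range.
Span = 96.5 - (-43.2)
Span = 139.7

139.7


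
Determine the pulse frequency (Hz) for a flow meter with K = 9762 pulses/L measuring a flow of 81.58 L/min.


Frequency = K * Q / 60 (converting L/min to L/s).
f = 9762 * 81.58 / 60
f = 796383.96 / 60
f = 13273.07 Hz

13273.07 Hz


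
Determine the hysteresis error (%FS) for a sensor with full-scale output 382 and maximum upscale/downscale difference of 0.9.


Hysteresis = (max difference / full scale) * 100%.
H = (0.9 / 382) * 100
H = 0.236 %FS

0.236 %FS


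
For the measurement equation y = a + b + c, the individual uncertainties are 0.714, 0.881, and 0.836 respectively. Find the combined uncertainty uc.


For a sum of independent quantities, uc = sqrt(u1^2 + u2^2 + u3^2).
uc = sqrt(0.714^2 + 0.881^2 + 0.836^2)
uc = sqrt(0.509796 + 0.776161 + 0.698896)
uc = 1.4088

1.4088


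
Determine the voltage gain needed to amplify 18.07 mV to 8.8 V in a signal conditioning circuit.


Gain = Vout / Vin (converting to same units).
G = 8.8 V / 18.07 mV
G = 8800.0 mV / 18.07 mV
G = 487.0

487.0


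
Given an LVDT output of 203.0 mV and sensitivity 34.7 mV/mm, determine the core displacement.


Displacement = Vout / sensitivity.
d = 203.0 / 34.7
d = 5.85 mm

5.85 mm


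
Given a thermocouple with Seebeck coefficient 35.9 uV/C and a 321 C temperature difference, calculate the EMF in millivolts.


The thermocouple output V = sensitivity * dT.
V = 35.9 uV/C * 321 C
V = 11523.9 uV
V = 11.524 mV

11.524 mV


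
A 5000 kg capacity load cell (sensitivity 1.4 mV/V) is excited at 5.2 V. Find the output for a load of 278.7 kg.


Vout = rated_output * Vex * (load / capacity).
Vout = 1.4 * 5.2 * (278.7 / 5000)
Vout = 1.4 * 5.2 * 0.05574
Vout = 0.406 mV

0.406 mV


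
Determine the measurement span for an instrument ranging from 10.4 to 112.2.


Span = upper range - lower range.
Span = 112.2 - (10.4)
Span = 101.8

101.8


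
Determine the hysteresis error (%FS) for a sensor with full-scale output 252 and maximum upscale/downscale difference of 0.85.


Hysteresis = (max difference / full scale) * 100%.
H = (0.85 / 252) * 100
H = 0.337 %FS

0.337 %FS


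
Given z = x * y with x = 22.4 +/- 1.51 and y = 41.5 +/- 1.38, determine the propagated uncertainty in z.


For a product z = x*y, the relative uncertainty is:
uz/z = sqrt((ux/x)^2 + (uy/y)^2)
Relative uncertainties: ux/x = 1.51/22.4 = 0.067411
uy/y = 1.38/41.5 = 0.033253
z = 22.4 * 41.5 = 929.6
uz = 929.6 * sqrt(0.067411^2 + 0.033253^2) = 69.875

69.875


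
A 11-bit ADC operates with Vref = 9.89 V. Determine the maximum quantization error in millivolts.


The maximum quantization error is +/- LSB/2.
LSB = Vref / 2^n = 9.89 / 2048 = 0.0048291 V
Max error = LSB / 2 = 0.0048291 / 2 = 0.00241455 V
Max error = 2.4146 mV

2.4146 mV


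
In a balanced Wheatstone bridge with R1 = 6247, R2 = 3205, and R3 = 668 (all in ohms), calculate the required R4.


At balance: R1*R4 = R2*R3, so R4 = R2*R3/R1.
R4 = 3205 * 668 / 6247
R4 = 2140940 / 6247
R4 = 342.71 ohm

342.71 ohm


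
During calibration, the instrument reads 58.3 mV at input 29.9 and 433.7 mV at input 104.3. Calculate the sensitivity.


Sensitivity = (y2 - y1) / (x2 - x1).
S = (433.7 - 58.3) / (104.3 - 29.9)
S = 375.4 / 74.4
S = 5.0457 mV/unit

5.0457 mV/unit


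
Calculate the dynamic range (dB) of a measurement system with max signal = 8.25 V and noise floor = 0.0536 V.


Dynamic range = 20 * log10(Vmax / Vnoise).
DR = 20 * log10(8.25 / 0.0536)
DR = 20 * log10(153.92)
DR = 43.75 dB

43.75 dB


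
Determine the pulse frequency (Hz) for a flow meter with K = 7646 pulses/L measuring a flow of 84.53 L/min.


Frequency = K * Q / 60 (converting L/min to L/s).
f = 7646 * 84.53 / 60
f = 646316.38 / 60
f = 10771.94 Hz

10771.94 Hz


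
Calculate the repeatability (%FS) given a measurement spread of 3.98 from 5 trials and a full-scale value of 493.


Repeatability = (spread / full scale) * 100%.
R = (3.98 / 493) * 100
R = 0.807 %FS

0.807 %FS


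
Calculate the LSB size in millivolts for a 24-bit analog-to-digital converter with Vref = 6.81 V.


The resolution (LSB) of an ADC is Vref / 2^n.
LSB = 6.81 / 2^24
LSB = 6.81 / 16777216
LSB = 4.1e-07 V = 0.00040591 mV

0.00040591 mV


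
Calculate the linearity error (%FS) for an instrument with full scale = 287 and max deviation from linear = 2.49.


Linearity error = (max deviation / full scale) * 100%.
Linearity = (2.49 / 287) * 100
Linearity = 0.868 %FS

0.868 %FS


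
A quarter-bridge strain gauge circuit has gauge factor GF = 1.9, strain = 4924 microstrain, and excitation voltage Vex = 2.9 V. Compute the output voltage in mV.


Quarter bridge output: Vout = (GF * epsilon * Vex) / 4.
Vout = (1.9 * 4924e-6 * 2.9) / 4
Vout = 0.02713124 / 4 V
Vout = 0.00678281 V = 6.7828 mV

6.7828 mV


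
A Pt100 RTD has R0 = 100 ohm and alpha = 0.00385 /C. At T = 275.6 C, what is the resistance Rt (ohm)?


The RTD equation: Rt = R0 * (1 + alpha * T).
Rt = 100 * (1 + 0.00385 * 275.6)
Rt = 100 * (1 + 1.06106)
Rt = 100 * 2.06106
Rt = 206.106 ohm

206.106 ohm


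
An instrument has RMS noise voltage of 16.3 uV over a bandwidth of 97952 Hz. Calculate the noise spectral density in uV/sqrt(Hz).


Noise spectral density = Vrms / sqrt(BW).
NSD = 16.3 / sqrt(97952)
NSD = 16.3 / 312.9728
NSD = 0.0521 uV/sqrt(Hz)

0.0521 uV/sqrt(Hz)


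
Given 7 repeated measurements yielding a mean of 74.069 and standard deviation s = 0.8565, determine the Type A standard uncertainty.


The standard uncertainty for Type A evaluation is u = s / sqrt(n).
u = 0.8565 / sqrt(7)
u = 0.8565 / 2.6458
u = 0.3237

0.3237


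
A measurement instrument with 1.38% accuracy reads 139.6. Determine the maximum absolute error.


Absolute error = (accuracy% / 100) * reading.
Error = (1.38 / 100) * 139.6
Error = 0.0138 * 139.6
Error = 1.9265

1.9265


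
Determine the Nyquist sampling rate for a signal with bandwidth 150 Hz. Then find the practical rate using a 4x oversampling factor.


By Nyquist theorem, fs_min = 2 * fmax.
fs_min = 2 * 150 = 300 Hz
Practical rate = 4 * fs_min = 4 * 300 = 1200 Hz

fs_min = 300 Hz, fs_practical = 1200 Hz


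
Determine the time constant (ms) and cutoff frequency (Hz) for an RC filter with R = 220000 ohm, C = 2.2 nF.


Time constant: tau = R * C.
tau = 220000 * 2.20e-09 = 0.000484 s
tau = 0.484 ms
Cutoff frequency: fc = 1 / (2*pi*R*C).
fc = 1 / (2*pi*0.000484) = 328.83 Hz

tau = 0.484 ms, fc = 328.83 Hz


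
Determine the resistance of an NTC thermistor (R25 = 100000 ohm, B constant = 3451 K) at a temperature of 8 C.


NTC thermistor equation: Rt = R25 * exp(B * (1/T - 1/T25)).
T in Kelvin: 281.15 K, T25 = 298.15 K
1/T - 1/T25 = 1/281.15 - 1/298.15 = 0.0002028
B * (1/T - 1/T25) = 3451 * 0.0002028 = 0.6999
Rt = 100000 * exp(0.6999) = 201350.3 ohm

201350.3 ohm


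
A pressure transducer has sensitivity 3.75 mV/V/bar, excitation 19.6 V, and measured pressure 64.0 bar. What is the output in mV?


Output = sensitivity * Vex * P.
Vout = 3.75 * 19.6 * 64.0
Vout = 73.5 * 64.0
Vout = 4704.0 mV

4704.0 mV


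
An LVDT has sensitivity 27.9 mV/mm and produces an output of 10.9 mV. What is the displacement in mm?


Displacement = Vout / sensitivity.
d = 10.9 / 27.9
d = 0.391 mm

0.391 mm


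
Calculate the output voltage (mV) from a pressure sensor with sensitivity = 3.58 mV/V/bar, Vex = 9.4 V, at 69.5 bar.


Output = sensitivity * Vex * P.
Vout = 3.58 * 9.4 * 69.5
Vout = 33.652 * 69.5
Vout = 2338.81 mV

2338.81 mV


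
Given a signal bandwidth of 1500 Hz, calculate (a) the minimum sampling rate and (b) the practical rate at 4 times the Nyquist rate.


By Nyquist theorem, fs_min = 2 * fmax.
fs_min = 2 * 1500 = 3000 Hz
Practical rate = 4 * fs_min = 4 * 3000 = 12000 Hz

fs_min = 3000 Hz, fs_practical = 12000 Hz


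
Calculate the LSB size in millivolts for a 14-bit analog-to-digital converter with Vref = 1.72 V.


The resolution (LSB) of an ADC is Vref / 2^n.
LSB = 1.72 / 2^14
LSB = 1.72 / 16384
LSB = 0.00010498 V = 0.10498047 mV

0.10498047 mV


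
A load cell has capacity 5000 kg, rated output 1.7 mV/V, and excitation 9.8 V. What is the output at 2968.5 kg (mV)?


Vout = rated_output * Vex * (load / capacity).
Vout = 1.7 * 9.8 * (2968.5 / 5000)
Vout = 1.7 * 9.8 * 0.5937
Vout = 9.891 mV

9.891 mV


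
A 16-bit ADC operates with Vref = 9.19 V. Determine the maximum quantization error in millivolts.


The maximum quantization error is +/- LSB/2.
LSB = Vref / 2^n = 9.19 / 65536 = 0.00014023 V
Max error = LSB / 2 = 0.00014023 / 2 = 7.011e-05 V
Max error = 0.0701 mV

0.0701 mV


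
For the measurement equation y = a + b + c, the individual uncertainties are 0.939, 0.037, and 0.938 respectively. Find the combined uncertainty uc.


For a sum of independent quantities, uc = sqrt(u1^2 + u2^2 + u3^2).
uc = sqrt(0.939^2 + 0.037^2 + 0.938^2)
uc = sqrt(0.881721 + 0.001369 + 0.879844)
uc = 1.3278

1.3278


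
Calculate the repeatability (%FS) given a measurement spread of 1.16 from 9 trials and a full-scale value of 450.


Repeatability = (spread / full scale) * 100%.
R = (1.16 / 450) * 100
R = 0.258 %FS

0.258 %FS


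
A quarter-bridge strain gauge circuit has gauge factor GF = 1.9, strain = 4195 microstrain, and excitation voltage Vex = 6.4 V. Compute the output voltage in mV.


Quarter bridge output: Vout = (GF * epsilon * Vex) / 4.
Vout = (1.9 * 4195e-6 * 6.4) / 4
Vout = 0.0510112 / 4 V
Vout = 0.0127528 V = 12.7528 mV

12.7528 mV


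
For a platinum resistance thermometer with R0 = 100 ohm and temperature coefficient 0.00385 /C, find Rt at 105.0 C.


The RTD equation: Rt = R0 * (1 + alpha * T).
Rt = 100 * (1 + 0.00385 * 105.0)
Rt = 100 * (1 + 0.40425)
Rt = 100 * 1.40425
Rt = 140.425 ohm

140.425 ohm


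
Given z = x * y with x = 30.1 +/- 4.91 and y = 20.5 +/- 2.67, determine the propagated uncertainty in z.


For a product z = x*y, the relative uncertainty is:
uz/z = sqrt((ux/x)^2 + (uy/y)^2)
Relative uncertainties: ux/x = 4.91/30.1 = 0.163123
uy/y = 2.67/20.5 = 0.130244
z = 30.1 * 20.5 = 617.1
uz = 617.1 * sqrt(0.163123^2 + 0.130244^2) = 128.803

128.803


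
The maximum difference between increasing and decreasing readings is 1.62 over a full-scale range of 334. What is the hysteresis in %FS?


Hysteresis = (max difference / full scale) * 100%.
H = (1.62 / 334) * 100
H = 0.485 %FS

0.485 %FS


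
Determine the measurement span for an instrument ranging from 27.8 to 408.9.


Span = upper range - lower range.
Span = 408.9 - (27.8)
Span = 381.1

381.1


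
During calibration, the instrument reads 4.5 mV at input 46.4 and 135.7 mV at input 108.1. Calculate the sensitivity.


Sensitivity = (y2 - y1) / (x2 - x1).
S = (135.7 - 4.5) / (108.1 - 46.4)
S = 131.2 / 61.7
S = 2.1264 mV/unit

2.1264 mV/unit


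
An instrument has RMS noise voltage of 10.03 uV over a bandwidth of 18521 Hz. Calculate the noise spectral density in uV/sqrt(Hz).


Noise spectral density = Vrms / sqrt(BW).
NSD = 10.03 / sqrt(18521)
NSD = 10.03 / 136.0919
NSD = 0.0737 uV/sqrt(Hz)

0.0737 uV/sqrt(Hz)


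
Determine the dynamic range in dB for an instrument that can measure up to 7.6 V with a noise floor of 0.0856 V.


Dynamic range = 20 * log10(Vmax / Vnoise).
DR = 20 * log10(7.6 / 0.0856)
DR = 20 * log10(88.79)
DR = 38.97 dB

38.97 dB


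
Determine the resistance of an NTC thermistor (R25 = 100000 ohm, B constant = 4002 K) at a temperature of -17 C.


NTC thermistor equation: Rt = R25 * exp(B * (1/T - 1/T25)).
T in Kelvin: 256.15 K, T25 = 298.15 K
1/T - 1/T25 = 1/256.15 - 1/298.15 = 0.00054995
B * (1/T - 1/T25) = 4002 * 0.00054995 = 2.2009
Rt = 100000 * exp(2.2009) = 903299.7 ohm

903299.7 ohm


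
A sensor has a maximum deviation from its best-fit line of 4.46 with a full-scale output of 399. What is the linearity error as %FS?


Linearity error = (max deviation / full scale) * 100%.
Linearity = (4.46 / 399) * 100
Linearity = 1.118 %FS

1.118 %FS


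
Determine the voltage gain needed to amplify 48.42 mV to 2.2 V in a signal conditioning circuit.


Gain = Vout / Vin (converting to same units).
G = 2.2 V / 48.42 mV
G = 2200.0 mV / 48.42 mV
G = 45.44

45.44


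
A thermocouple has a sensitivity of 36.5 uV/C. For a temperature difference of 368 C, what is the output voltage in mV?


The thermocouple output V = sensitivity * dT.
V = 36.5 uV/C * 368 C
V = 13432.0 uV
V = 13.432 mV

13.432 mV


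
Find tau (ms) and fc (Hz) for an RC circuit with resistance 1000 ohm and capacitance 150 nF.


Time constant: tau = R * C.
tau = 1000 * 1.50e-07 = 0.00015 s
tau = 0.15 ms
Cutoff frequency: fc = 1 / (2*pi*R*C).
fc = 1 / (2*pi*0.00015) = 1061.03 Hz

tau = 0.15 ms, fc = 1061.03 Hz


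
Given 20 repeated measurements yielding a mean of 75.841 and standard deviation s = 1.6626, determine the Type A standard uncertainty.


The standard uncertainty for Type A evaluation is u = s / sqrt(n).
u = 1.6626 / sqrt(20)
u = 1.6626 / 4.4721
u = 0.3718

0.3718


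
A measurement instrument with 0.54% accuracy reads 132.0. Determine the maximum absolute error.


Absolute error = (accuracy% / 100) * reading.
Error = (0.54 / 100) * 132.0
Error = 0.0054 * 132.0
Error = 0.7128

0.7128


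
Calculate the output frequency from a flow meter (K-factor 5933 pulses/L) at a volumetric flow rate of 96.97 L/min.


Frequency = K * Q / 60 (converting L/min to L/s).
f = 5933 * 96.97 / 60
f = 575323.01 / 60
f = 9588.72 Hz

9588.72 Hz


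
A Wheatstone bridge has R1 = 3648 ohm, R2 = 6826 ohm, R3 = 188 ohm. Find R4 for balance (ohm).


At balance: R1*R4 = R2*R3, so R4 = R2*R3/R1.
R4 = 6826 * 188 / 3648
R4 = 1283288 / 3648
R4 = 351.78 ohm

351.78 ohm


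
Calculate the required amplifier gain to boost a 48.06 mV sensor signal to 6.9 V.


Gain = Vout / Vin (converting to same units).
G = 6.9 V / 48.06 mV
G = 6900.0 mV / 48.06 mV
G = 143.57

143.57


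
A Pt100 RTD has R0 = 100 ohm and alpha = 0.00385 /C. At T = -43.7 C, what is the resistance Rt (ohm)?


The RTD equation: Rt = R0 * (1 + alpha * T).
Rt = 100 * (1 + 0.00385 * -43.7)
Rt = 100 * (1 + -0.168245)
Rt = 100 * 0.831755
Rt = 83.175 ohm

83.175 ohm


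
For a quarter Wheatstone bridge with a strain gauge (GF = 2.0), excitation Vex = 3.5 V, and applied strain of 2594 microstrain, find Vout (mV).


Quarter bridge output: Vout = (GF * epsilon * Vex) / 4.
Vout = (2.0 * 2594e-6 * 3.5) / 4
Vout = 0.018158 / 4 V
Vout = 0.0045395 V = 4.5395 mV

4.5395 mV


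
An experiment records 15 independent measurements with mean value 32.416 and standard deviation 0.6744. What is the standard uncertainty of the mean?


The standard uncertainty for Type A evaluation is u = s / sqrt(n).
u = 0.6744 / sqrt(15)
u = 0.6744 / 3.873
u = 0.1741

0.1741


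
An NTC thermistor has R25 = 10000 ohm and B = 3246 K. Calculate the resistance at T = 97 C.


NTC thermistor equation: Rt = R25 * exp(B * (1/T - 1/T25)).
T in Kelvin: 370.15 K, T25 = 298.15 K
1/T - 1/T25 = 1/370.15 - 1/298.15 = -0.00065241
B * (1/T - 1/T25) = 3246 * -0.00065241 = -2.1177
Rt = 10000 * exp(-2.1177) = 1203.1 ohm

1203.1 ohm


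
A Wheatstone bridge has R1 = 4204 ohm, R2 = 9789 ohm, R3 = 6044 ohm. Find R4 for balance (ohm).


At balance: R1*R4 = R2*R3, so R4 = R2*R3/R1.
R4 = 9789 * 6044 / 4204
R4 = 59164716 / 4204
R4 = 14073.43 ohm

14073.43 ohm


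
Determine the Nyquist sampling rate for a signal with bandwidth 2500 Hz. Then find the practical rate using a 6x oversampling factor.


By Nyquist theorem, fs_min = 2 * fmax.
fs_min = 2 * 2500 = 5000 Hz
Practical rate = 6 * fs_min = 6 * 5000 = 30000 Hz

fs_min = 5000 Hz, fs_practical = 30000 Hz


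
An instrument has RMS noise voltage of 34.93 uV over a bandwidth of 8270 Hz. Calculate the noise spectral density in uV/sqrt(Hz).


Noise spectral density = Vrms / sqrt(BW).
NSD = 34.93 / sqrt(8270)
NSD = 34.93 / 90.9395
NSD = 0.3841 uV/sqrt(Hz)

0.3841 uV/sqrt(Hz)


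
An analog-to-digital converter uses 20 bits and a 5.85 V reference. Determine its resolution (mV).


The resolution (LSB) of an ADC is Vref / 2^n.
LSB = 5.85 / 2^20
LSB = 5.85 / 1048576
LSB = 5.58e-06 V = 0.00557899 mV

0.00557899 mV


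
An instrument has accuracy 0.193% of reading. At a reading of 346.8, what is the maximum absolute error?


Absolute error = (accuracy% / 100) * reading.
Error = (0.193 / 100) * 346.8
Error = 0.00193 * 346.8
Error = 0.6693

0.6693


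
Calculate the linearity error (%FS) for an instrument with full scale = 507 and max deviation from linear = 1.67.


Linearity error = (max deviation / full scale) * 100%.
Linearity = (1.67 / 507) * 100
Linearity = 0.329 %FS

0.329 %FS


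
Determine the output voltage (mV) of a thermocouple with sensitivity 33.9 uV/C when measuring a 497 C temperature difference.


The thermocouple output V = sensitivity * dT.
V = 33.9 uV/C * 497 C
V = 16848.3 uV
V = 16.848 mV

16.848 mV


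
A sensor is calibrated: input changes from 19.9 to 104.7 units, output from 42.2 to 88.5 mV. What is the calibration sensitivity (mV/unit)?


Sensitivity = (y2 - y1) / (x2 - x1).
S = (88.5 - 42.2) / (104.7 - 19.9)
S = 46.3 / 84.8
S = 0.546 mV/unit

0.546 mV/unit


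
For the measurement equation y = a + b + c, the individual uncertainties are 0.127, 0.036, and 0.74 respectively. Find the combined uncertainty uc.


For a sum of independent quantities, uc = sqrt(u1^2 + u2^2 + u3^2).
uc = sqrt(0.127^2 + 0.036^2 + 0.74^2)
uc = sqrt(0.016129 + 0.001296 + 0.5476)
uc = 0.7517

0.7517


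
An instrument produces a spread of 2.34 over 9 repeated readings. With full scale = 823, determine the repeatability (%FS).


Repeatability = (spread / full scale) * 100%.
R = (2.34 / 823) * 100
R = 0.284 %FS

0.284 %FS


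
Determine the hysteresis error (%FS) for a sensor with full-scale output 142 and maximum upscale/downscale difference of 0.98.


Hysteresis = (max difference / full scale) * 100%.
H = (0.98 / 142) * 100
H = 0.69 %FS

0.69 %FS


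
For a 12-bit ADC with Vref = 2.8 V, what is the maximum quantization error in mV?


The maximum quantization error is +/- LSB/2.
LSB = Vref / 2^n = 2.8 / 4096 = 0.00068359 V
Max error = LSB / 2 = 0.00068359 / 2 = 0.0003418 V
Max error = 0.3418 mV

0.3418 mV


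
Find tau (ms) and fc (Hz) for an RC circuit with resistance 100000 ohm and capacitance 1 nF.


Time constant: tau = R * C.
tau = 100000 * 1.00e-09 = 0.0001 s
tau = 0.1 ms
Cutoff frequency: fc = 1 / (2*pi*R*C).
fc = 1 / (2*pi*0.0001) = 1591.55 Hz

tau = 0.1 ms, fc = 1591.55 Hz


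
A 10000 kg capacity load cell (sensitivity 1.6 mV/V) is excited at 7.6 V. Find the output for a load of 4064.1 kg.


Vout = rated_output * Vex * (load / capacity).
Vout = 1.6 * 7.6 * (4064.1 / 10000)
Vout = 1.6 * 7.6 * 0.40641
Vout = 4.942 mV

4.942 mV


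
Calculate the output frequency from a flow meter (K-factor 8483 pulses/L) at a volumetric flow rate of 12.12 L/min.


Frequency = K * Q / 60 (converting L/min to L/s).
f = 8483 * 12.12 / 60
f = 102813.96 / 60
f = 1713.57 Hz

1713.57 Hz


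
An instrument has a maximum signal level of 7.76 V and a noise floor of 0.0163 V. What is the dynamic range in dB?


Dynamic range = 20 * log10(Vmax / Vnoise).
DR = 20 * log10(7.76 / 0.0163)
DR = 20 * log10(476.07)
DR = 53.55 dB

53.55 dB


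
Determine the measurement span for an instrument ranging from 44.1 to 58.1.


Span = upper range - lower range.
Span = 58.1 - (44.1)
Span = 14.0

14.0


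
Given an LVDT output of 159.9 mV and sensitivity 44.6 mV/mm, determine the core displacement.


Displacement = Vout / sensitivity.
d = 159.9 / 44.6
d = 3.585 mm

3.585 mm


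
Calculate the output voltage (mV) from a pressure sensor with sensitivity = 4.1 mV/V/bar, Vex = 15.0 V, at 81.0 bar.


Output = sensitivity * Vex * P.
Vout = 4.1 * 15.0 * 81.0
Vout = 61.5 * 81.0
Vout = 4981.5 mV

4981.5 mV


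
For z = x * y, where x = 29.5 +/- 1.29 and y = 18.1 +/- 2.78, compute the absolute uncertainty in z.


For a product z = x*y, the relative uncertainty is:
uz/z = sqrt((ux/x)^2 + (uy/y)^2)
Relative uncertainties: ux/x = 1.29/29.5 = 0.043729
uy/y = 2.78/18.1 = 0.153591
z = 29.5 * 18.1 = 534.0
uz = 534.0 * sqrt(0.043729^2 + 0.153591^2) = 85.269

85.269


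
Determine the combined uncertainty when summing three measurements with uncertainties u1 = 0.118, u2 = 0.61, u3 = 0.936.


For a sum of independent quantities, uc = sqrt(u1^2 + u2^2 + u3^2).
uc = sqrt(0.118^2 + 0.61^2 + 0.936^2)
uc = sqrt(0.013924 + 0.3721 + 0.876096)
uc = 1.1234

1.1234


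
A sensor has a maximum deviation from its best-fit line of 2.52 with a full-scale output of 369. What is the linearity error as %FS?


Linearity error = (max deviation / full scale) * 100%.
Linearity = (2.52 / 369) * 100
Linearity = 0.683 %FS

0.683 %FS


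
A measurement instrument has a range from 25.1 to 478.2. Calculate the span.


Span = upper range - lower range.
Span = 478.2 - (25.1)
Span = 453.1

453.1


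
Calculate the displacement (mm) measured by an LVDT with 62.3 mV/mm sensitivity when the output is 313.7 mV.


Displacement = Vout / sensitivity.
d = 313.7 / 62.3
d = 5.035 mm

5.035 mm


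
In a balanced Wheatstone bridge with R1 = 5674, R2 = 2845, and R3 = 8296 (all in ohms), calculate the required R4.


At balance: R1*R4 = R2*R3, so R4 = R2*R3/R1.
R4 = 2845 * 8296 / 5674
R4 = 23602120 / 5674
R4 = 4159.7 ohm

4159.7 ohm


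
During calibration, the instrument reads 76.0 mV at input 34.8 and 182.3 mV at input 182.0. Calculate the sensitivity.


Sensitivity = (y2 - y1) / (x2 - x1).
S = (182.3 - 76.0) / (182.0 - 34.8)
S = 106.3 / 147.2
S = 0.7221 mV/unit

0.7221 mV/unit


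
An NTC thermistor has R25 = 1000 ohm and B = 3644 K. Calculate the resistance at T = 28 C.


NTC thermistor equation: Rt = R25 * exp(B * (1/T - 1/T25)).
T in Kelvin: 301.15 K, T25 = 298.15 K
1/T - 1/T25 = 1/301.15 - 1/298.15 = -3.341e-05
B * (1/T - 1/T25) = 3644 * -3.341e-05 = -0.1218
Rt = 1000 * exp(-0.1218) = 885.4 ohm

885.4 ohm


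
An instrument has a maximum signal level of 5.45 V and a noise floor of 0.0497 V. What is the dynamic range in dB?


Dynamic range = 20 * log10(Vmax / Vnoise).
DR = 20 * log10(5.45 / 0.0497)
DR = 20 * log10(109.66)
DR = 40.8 dB

40.8 dB


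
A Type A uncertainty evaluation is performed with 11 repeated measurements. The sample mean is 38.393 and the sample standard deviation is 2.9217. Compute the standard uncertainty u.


The standard uncertainty for Type A evaluation is u = s / sqrt(n).
u = 2.9217 / sqrt(11)
u = 2.9217 / 3.3166
u = 0.8809

0.8809


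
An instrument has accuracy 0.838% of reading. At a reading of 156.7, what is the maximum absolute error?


Absolute error = (accuracy% / 100) * reading.
Error = (0.838 / 100) * 156.7
Error = 0.00838 * 156.7
Error = 1.3131

1.3131


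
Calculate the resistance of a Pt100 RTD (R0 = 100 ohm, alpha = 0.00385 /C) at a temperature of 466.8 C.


The RTD equation: Rt = R0 * (1 + alpha * T).
Rt = 100 * (1 + 0.00385 * 466.8)
Rt = 100 * (1 + 1.79718)
Rt = 100 * 2.79718
Rt = 279.718 ohm

279.718 ohm


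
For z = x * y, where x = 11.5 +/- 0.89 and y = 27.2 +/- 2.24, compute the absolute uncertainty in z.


For a product z = x*y, the relative uncertainty is:
uz/z = sqrt((ux/x)^2 + (uy/y)^2)
Relative uncertainties: ux/x = 0.89/11.5 = 0.077391
uy/y = 2.24/27.2 = 0.082353
z = 11.5 * 27.2 = 312.8
uz = 312.8 * sqrt(0.077391^2 + 0.082353^2) = 35.35

35.35


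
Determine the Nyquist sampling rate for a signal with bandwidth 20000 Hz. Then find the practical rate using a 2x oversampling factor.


By Nyquist theorem, fs_min = 2 * fmax.
fs_min = 2 * 20000 = 40000 Hz
Practical rate = 2 * fs_min = 2 * 40000 = 80000 Hz

fs_min = 40000 Hz, fs_practical = 80000 Hz


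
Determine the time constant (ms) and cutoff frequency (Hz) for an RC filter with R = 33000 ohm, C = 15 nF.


Time constant: tau = R * C.
tau = 33000 * 1.50e-08 = 0.000495 s
tau = 0.495 ms
Cutoff frequency: fc = 1 / (2*pi*R*C).
fc = 1 / (2*pi*0.000495) = 321.53 Hz

tau = 0.495 ms, fc = 321.53 Hz


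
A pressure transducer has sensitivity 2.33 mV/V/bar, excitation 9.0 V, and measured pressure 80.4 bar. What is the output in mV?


Output = sensitivity * Vex * P.
Vout = 2.33 * 9.0 * 80.4
Vout = 20.97 * 80.4
Vout = 1685.99 mV

1685.99 mV


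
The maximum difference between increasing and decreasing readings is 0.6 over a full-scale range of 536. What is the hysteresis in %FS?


Hysteresis = (max difference / full scale) * 100%.
H = (0.6 / 536) * 100
H = 0.112 %FS

0.112 %FS


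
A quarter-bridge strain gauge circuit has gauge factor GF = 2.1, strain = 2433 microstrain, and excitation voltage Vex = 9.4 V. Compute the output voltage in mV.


Quarter bridge output: Vout = (GF * epsilon * Vex) / 4.
Vout = (2.1 * 2433e-6 * 9.4) / 4
Vout = 0.04802742 / 4 V
Vout = 0.01200686 V = 12.0069 mV

12.0069 mV


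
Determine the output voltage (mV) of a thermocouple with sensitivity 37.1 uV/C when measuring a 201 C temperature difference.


The thermocouple output V = sensitivity * dT.
V = 37.1 uV/C * 201 C
V = 7457.1 uV
V = 7.457 mV

7.457 mV


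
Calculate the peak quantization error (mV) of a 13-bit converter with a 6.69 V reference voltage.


The maximum quantization error is +/- LSB/2.
LSB = Vref / 2^n = 6.69 / 8192 = 0.00081665 V
Max error = LSB / 2 = 0.00081665 / 2 = 0.00040833 V
Max error = 0.4083 mV

0.4083 mV


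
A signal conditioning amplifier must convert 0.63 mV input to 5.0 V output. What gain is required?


Gain = Vout / Vin (converting to same units).
G = 5.0 V / 0.63 mV
G = 5000.0 mV / 0.63 mV
G = 7936.51

7936.51


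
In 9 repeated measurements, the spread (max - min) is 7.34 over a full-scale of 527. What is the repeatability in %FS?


Repeatability = (spread / full scale) * 100%.
R = (7.34 / 527) * 100
R = 1.393 %FS

1.393 %FS


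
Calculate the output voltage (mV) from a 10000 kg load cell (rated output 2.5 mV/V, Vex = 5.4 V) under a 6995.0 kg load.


Vout = rated_output * Vex * (load / capacity).
Vout = 2.5 * 5.4 * (6995.0 / 10000)
Vout = 2.5 * 5.4 * 0.6995
Vout = 9.443 mV

9.443 mV


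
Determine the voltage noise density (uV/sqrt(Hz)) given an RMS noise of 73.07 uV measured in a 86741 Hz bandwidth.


Noise spectral density = Vrms / sqrt(BW).
NSD = 73.07 / sqrt(86741)
NSD = 73.07 / 294.5183
NSD = 0.2481 uV/sqrt(Hz)

0.2481 uV/sqrt(Hz)


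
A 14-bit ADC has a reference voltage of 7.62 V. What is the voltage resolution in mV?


The resolution (LSB) of an ADC is Vref / 2^n.
LSB = 7.62 / 2^14
LSB = 7.62 / 16384
LSB = 0.00046509 V = 0.46508789 mV

0.46508789 mV


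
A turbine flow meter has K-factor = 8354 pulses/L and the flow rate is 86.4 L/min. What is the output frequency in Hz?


Frequency = K * Q / 60 (converting L/min to L/s).
f = 8354 * 86.4 / 60
f = 721785.6 / 60
f = 12029.76 Hz

12029.76 Hz


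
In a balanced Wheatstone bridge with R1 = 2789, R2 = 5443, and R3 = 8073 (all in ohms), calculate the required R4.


At balance: R1*R4 = R2*R3, so R4 = R2*R3/R1.
R4 = 5443 * 8073 / 2789
R4 = 43941339 / 2789
R4 = 15755.23 ohm

15755.23 ohm


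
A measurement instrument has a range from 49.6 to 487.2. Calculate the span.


Span = upper range - lower range.
Span = 487.2 - (49.6)
Span = 437.6

437.6


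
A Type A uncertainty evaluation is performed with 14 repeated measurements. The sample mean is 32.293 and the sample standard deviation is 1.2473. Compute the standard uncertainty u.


The standard uncertainty for Type A evaluation is u = s / sqrt(n).
u = 1.2473 / sqrt(14)
u = 1.2473 / 3.7417
u = 0.3334

0.3334


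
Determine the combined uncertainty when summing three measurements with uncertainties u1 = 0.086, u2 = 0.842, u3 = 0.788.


For a sum of independent quantities, uc = sqrt(u1^2 + u2^2 + u3^2).
uc = sqrt(0.086^2 + 0.842^2 + 0.788^2)
uc = sqrt(0.007396 + 0.708964 + 0.620944)
uc = 1.1564

1.1564


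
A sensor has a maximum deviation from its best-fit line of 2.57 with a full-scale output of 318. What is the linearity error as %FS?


Linearity error = (max deviation / full scale) * 100%.
Linearity = (2.57 / 318) * 100
Linearity = 0.808 %FS

0.808 %FS


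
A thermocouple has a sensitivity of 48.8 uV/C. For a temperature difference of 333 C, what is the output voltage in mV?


The thermocouple output V = sensitivity * dT.
V = 48.8 uV/C * 333 C
V = 16250.4 uV
V = 16.25 mV

16.25 mV


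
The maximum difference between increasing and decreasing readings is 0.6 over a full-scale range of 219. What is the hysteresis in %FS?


Hysteresis = (max difference / full scale) * 100%.
H = (0.6 / 219) * 100
H = 0.274 %FS

0.274 %FS


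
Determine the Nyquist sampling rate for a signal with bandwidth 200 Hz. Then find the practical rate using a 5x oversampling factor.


By Nyquist theorem, fs_min = 2 * fmax.
fs_min = 2 * 200 = 400 Hz
Practical rate = 5 * fs_min = 5 * 400 = 2000 Hz

fs_min = 400 Hz, fs_practical = 2000 Hz


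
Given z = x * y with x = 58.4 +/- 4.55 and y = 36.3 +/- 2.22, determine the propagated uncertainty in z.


For a product z = x*y, the relative uncertainty is:
uz/z = sqrt((ux/x)^2 + (uy/y)^2)
Relative uncertainties: ux/x = 4.55/58.4 = 0.077911
uy/y = 2.22/36.3 = 0.061157
z = 58.4 * 36.3 = 2119.9
uz = 2119.9 * sqrt(0.077911^2 + 0.061157^2) = 209.972

209.972


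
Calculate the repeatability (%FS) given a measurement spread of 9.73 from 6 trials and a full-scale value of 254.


Repeatability = (spread / full scale) * 100%.
R = (9.73 / 254) * 100
R = 3.831 %FS

3.831 %FS


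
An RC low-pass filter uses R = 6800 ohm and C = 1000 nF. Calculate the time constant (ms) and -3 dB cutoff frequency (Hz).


Time constant: tau = R * C.
tau = 6800 * 1.00e-06 = 0.0068 s
tau = 6.8 ms
Cutoff frequency: fc = 1 / (2*pi*R*C).
fc = 1 / (2*pi*0.0068) = 23.41 Hz

tau = 6.8 ms, fc = 23.41 Hz


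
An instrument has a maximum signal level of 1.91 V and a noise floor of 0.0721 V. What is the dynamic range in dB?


Dynamic range = 20 * log10(Vmax / Vnoise).
DR = 20 * log10(1.91 / 0.0721)
DR = 20 * log10(26.49)
DR = 28.46 dB

28.46 dB


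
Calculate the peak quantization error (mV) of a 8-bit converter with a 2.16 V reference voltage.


The maximum quantization error is +/- LSB/2.
LSB = Vref / 2^n = 2.16 / 256 = 0.0084375 V
Max error = LSB / 2 = 0.0084375 / 2 = 0.00421875 V
Max error = 4.2188 mV

4.2188 mV


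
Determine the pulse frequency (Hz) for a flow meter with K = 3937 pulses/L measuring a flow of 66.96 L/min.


Frequency = K * Q / 60 (converting L/min to L/s).
f = 3937 * 66.96 / 60
f = 263621.52 / 60
f = 4393.69 Hz

4393.69 Hz


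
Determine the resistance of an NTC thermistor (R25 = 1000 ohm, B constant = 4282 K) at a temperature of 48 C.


NTC thermistor equation: Rt = R25 * exp(B * (1/T - 1/T25)).
T in Kelvin: 321.15 K, T25 = 298.15 K
1/T - 1/T25 = 1/321.15 - 1/298.15 = -0.00024021
B * (1/T - 1/T25) = 4282 * -0.00024021 = -1.0286
Rt = 1000 * exp(-1.0286) = 357.5 ohm

357.5 ohm


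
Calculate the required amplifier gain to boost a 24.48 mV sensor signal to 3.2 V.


Gain = Vout / Vin (converting to same units).
G = 3.2 V / 24.48 mV
G = 3200.0 mV / 24.48 mV
G = 130.72

130.72


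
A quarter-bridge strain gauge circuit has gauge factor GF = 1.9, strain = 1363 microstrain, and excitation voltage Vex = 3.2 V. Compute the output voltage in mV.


Quarter bridge output: Vout = (GF * epsilon * Vex) / 4.
Vout = (1.9 * 1363e-6 * 3.2) / 4
Vout = 0.00828704 / 4 V
Vout = 0.00207176 V = 2.0718 mV

2.0718 mV


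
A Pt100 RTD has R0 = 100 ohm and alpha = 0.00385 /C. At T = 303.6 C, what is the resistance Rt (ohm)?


The RTD equation: Rt = R0 * (1 + alpha * T).
Rt = 100 * (1 + 0.00385 * 303.6)
Rt = 100 * (1 + 1.16886)
Rt = 100 * 2.16886
Rt = 216.886 ohm

216.886 ohm


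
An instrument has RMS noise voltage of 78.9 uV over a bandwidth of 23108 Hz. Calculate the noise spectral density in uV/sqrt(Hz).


Noise spectral density = Vrms / sqrt(BW).
NSD = 78.9 / sqrt(23108)
NSD = 78.9 / 152.0132
NSD = 0.519 uV/sqrt(Hz)

0.519 uV/sqrt(Hz)


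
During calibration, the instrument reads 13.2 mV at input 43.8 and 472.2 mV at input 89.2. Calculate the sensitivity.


Sensitivity = (y2 - y1) / (x2 - x1).
S = (472.2 - 13.2) / (89.2 - 43.8)
S = 459.0 / 45.4
S = 10.1101 mV/unit

10.1101 mV/unit


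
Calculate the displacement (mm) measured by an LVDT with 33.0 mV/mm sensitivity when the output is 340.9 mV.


Displacement = Vout / sensitivity.
d = 340.9 / 33.0
d = 10.33 mm

10.33 mm


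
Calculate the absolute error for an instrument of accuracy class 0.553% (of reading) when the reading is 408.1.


Absolute error = (accuracy% / 100) * reading.
Error = (0.553 / 100) * 408.1
Error = 0.00553 * 408.1
Error = 2.2568

2.2568


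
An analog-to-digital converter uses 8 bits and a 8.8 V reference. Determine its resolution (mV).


The resolution (LSB) of an ADC is Vref / 2^n.
LSB = 8.8 / 2^8
LSB = 8.8 / 256
LSB = 0.034375 V = 34.375 mV

34.375 mV


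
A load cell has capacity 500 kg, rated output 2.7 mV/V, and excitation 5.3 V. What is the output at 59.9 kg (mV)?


Vout = rated_output * Vex * (load / capacity).
Vout = 2.7 * 5.3 * (59.9 / 500)
Vout = 2.7 * 5.3 * 0.1198
Vout = 1.714 mV

1.714 mV


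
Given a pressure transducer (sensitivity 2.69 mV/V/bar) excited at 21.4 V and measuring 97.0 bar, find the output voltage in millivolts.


Output = sensitivity * Vex * P.
Vout = 2.69 * 21.4 * 97.0
Vout = 57.566 * 97.0
Vout = 5583.9 mV

5583.9 mV


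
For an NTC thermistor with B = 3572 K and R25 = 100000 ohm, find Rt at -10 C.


NTC thermistor equation: Rt = R25 * exp(B * (1/T - 1/T25)).
T in Kelvin: 263.15 K, T25 = 298.15 K
1/T - 1/T25 = 1/263.15 - 1/298.15 = 0.0004461
B * (1/T - 1/T25) = 3572 * 0.0004461 = 1.5935
Rt = 100000 * exp(1.5935) = 492074.8 ohm

492074.8 ohm


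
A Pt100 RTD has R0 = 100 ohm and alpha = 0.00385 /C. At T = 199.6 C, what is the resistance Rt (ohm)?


The RTD equation: Rt = R0 * (1 + alpha * T).
Rt = 100 * (1 + 0.00385 * 199.6)
Rt = 100 * (1 + 0.76846)
Rt = 100 * 1.76846
Rt = 176.846 ohm

176.846 ohm


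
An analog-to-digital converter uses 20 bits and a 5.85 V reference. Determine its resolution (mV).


The resolution (LSB) of an ADC is Vref / 2^n.
LSB = 5.85 / 2^20
LSB = 5.85 / 1048576
LSB = 5.58e-06 V = 0.00557899 mV

0.00557899 mV


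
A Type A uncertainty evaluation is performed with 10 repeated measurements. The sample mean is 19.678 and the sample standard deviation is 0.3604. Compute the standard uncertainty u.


The standard uncertainty for Type A evaluation is u = s / sqrt(n).
u = 0.3604 / sqrt(10)
u = 0.3604 / 3.1623
u = 0.114

0.114
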